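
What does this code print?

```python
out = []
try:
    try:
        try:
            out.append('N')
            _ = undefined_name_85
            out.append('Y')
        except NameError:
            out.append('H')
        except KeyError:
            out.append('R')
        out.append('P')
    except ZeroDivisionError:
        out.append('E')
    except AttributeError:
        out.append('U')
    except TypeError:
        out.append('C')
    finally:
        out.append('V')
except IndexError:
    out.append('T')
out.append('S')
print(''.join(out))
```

Execution trace: 'N' (inner try body) → 'H' (inner except NameError) → 'P' (try body, no exception) → 'V' (finally) → 'S' (after the try/except). Output: NHPVS

Answer: NHPVS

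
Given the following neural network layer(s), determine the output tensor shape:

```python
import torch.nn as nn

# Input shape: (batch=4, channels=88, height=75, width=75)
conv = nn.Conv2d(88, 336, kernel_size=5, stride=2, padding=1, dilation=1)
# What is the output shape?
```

Input: (4, 88, 75, 75) -> Output: (4, 336, 37, 37)

Answer: (4, 336, 37, 37)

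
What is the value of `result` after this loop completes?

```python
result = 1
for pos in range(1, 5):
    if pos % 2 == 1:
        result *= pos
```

Product of odd numbers 1 to 4
`result` takes the values: 1 → 3

Answer: 3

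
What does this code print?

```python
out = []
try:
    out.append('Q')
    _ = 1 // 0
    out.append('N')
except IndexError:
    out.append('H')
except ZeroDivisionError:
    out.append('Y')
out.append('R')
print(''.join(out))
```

Execution trace: 'Q' (try body) → 'Y' (except ZeroDivisionError) → 'R' (after the try/except). Output: QYR

Answer: QYR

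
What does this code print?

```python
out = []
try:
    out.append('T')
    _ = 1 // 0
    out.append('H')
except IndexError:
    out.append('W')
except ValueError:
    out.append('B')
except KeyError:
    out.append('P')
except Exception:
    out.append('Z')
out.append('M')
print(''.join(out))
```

Execution trace: 'T' (try body) → 'Z' (except Exception) → 'M' (after the try/except). Output: TZM

Answer: TZM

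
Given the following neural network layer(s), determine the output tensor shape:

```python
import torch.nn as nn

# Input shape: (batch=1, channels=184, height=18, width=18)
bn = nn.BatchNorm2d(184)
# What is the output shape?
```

Input: (1, 184, 18, 18) -> Output: (1, 184, 18, 18)

Answer: (1, 184, 18, 18)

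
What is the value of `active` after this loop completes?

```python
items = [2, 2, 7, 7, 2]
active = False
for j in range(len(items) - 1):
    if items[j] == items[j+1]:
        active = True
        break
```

Check consecutive duplicates in [2, 2, 7, 7, 2]
`active` takes the values: False → True

Answer: True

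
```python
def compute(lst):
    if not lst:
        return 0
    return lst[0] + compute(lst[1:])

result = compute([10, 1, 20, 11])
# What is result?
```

10 + 1 + 20 + 11 + 0 = 42

Answer: 42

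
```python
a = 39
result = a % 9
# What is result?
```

Trace:
`a = 39` → a = 39
`result = a % 9` → result = 3
So result = 3

Answer: 3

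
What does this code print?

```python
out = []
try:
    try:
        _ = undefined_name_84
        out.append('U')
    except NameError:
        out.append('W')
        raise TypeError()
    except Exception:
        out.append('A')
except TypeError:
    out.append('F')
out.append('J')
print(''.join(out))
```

Execution trace: 'W' (inner except NameError) → 'F' (outer except TypeError) → 'J' (after the try/except). Output: WFJ

Answer: WFJ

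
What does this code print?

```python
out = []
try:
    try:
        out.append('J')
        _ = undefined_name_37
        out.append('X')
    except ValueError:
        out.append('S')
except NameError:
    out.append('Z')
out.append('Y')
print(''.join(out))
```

Execution trace: 'J' (try body) → 'Z' (outer except NameError) → 'Y' (after the try/except). Output: JZY

Answer: JZY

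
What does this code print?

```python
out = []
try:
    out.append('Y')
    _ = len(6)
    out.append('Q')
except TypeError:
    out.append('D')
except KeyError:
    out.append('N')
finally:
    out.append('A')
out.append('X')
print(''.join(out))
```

Execution trace: 'Y' (try body) → 'D' (except TypeError) → 'A' (finally) → 'X' (after the try/except). Output: YDAX

Answer: YDAX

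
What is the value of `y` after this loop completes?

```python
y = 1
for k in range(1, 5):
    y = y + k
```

Start at 1, add 1 through 4
`y` takes the values: 1 → 2 → 4 → 7 → 11

Answer: 11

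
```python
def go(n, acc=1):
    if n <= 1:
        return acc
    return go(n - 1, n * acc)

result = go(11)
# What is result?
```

Accumulator trace (n, acc): (11, 1) -> (10, 11) -> (9, 110) -> (8, 990) -> (7, 7920) -> (6, 55440) -> (5, 332640) -> (4, 1663200) -> (3, 6652800) -> (2, 19958400) -> (1, 39916800) -> return 39916800

Answer: 39916800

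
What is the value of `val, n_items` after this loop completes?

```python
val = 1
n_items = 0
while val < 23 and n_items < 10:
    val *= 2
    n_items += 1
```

Double until >= 23 or 10 iterations
`val, n_items` takes the values: (1, 0) → (2, 0) → (2, 1) → (4, 1) → (4, 2) → (8, 2) → (8, 3) → (16, 3) → (16, 4) → (32, 4) → (32, 5)

Answer: 32, 5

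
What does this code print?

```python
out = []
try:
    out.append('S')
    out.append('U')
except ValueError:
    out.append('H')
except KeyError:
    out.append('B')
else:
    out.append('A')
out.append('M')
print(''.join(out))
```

Execution trace: 'S' (try body) → 'U' (try body, no exception) → 'A' (else) → 'M' (after the try/except). Output: SUAM

Answer: SUAM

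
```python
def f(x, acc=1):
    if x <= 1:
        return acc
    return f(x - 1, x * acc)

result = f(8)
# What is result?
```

Accumulator trace (n, acc): (8, 1) -> (7, 8) -> (6, 56) -> (5, 336) -> (4, 1680) -> (3, 6720) -> (2, 20160) -> (1, 40320) -> return 40320

Answer: 40320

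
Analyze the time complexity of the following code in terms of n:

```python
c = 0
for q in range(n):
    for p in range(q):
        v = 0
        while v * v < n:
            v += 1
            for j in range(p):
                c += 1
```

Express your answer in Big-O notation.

Each loop level contributes: n × n × √n × n. Multiplying the contributions gives O(n^3√n).

Answer: O(n^3√n)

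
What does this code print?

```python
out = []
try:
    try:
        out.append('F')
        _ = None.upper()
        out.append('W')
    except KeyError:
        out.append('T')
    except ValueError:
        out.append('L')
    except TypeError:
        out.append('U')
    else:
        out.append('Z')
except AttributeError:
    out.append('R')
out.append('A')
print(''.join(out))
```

Execution trace: 'F' (try body) → 'R' (outer except AttributeError) → 'A' (after the try/except). Output: FRA

Answer: FRA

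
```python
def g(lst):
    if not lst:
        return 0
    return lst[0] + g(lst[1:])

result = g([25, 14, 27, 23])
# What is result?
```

25 + 14 + 27 + 23 + 0 = 89

Answer: 89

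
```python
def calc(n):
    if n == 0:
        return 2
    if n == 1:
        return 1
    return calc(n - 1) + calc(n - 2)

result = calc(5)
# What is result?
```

Build up from base cases: calc(0)=2, calc(1)=1, calc(2)=3, calc(3)=4, calc(4)=7, calc(5)=11

Answer: 11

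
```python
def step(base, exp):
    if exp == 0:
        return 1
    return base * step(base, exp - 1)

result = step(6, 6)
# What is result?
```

step(6, 6) = 6 * 6 * 6 * 6 * 6 * 6 = 46656

Answer: 46656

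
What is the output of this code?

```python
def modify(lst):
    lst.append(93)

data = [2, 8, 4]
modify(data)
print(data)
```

Key concept: function modifies passed list.
Step by step:
`data = [2, 8, 4]` → data = [2, 8, 4]
`modify(data)` → data = [2, 8, 4, 93]
`print(data)` → prints [2, 8, 4, 93]

Answer: [2, 8, 4, 93]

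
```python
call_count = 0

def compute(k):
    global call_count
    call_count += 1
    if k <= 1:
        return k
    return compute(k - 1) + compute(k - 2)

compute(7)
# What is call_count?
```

Calls(k) = 1 + Calls(k-1) + Calls(k-2); Calls(0)=Calls(1)=1. For k=7 this gives 41.

Answer: 41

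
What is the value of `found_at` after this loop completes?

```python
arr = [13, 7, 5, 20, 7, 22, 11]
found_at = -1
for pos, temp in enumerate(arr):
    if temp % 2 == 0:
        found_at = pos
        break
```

First even number index in [13, 7, 5, 20, 7, 22, 11]
`found_at` takes the values: -1 → 3

Answer: 3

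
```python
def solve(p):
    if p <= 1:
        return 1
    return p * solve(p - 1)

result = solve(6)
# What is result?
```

solve(6) = 6 * 5 * 4 * 3 * 2 * 1 = 720

Answer: 720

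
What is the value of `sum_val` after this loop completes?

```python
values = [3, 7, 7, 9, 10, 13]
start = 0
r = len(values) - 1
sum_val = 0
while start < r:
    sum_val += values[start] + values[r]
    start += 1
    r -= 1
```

Sum of pairs from ends
`sum_val` takes the values: 0 → 16 → 33 → 49

Answer: 49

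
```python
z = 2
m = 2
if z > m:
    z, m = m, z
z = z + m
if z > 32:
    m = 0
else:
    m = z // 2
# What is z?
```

Trace:
`z = 2` → z = 2
`m = 2` → m = 2
`if z > m: ...` → z > m is False → no variable changes
`z = z + m` → z = 4
`if z > 32: ...` → z > 32 is False, take else branch → no variable changes
So z = 4

Answer: 4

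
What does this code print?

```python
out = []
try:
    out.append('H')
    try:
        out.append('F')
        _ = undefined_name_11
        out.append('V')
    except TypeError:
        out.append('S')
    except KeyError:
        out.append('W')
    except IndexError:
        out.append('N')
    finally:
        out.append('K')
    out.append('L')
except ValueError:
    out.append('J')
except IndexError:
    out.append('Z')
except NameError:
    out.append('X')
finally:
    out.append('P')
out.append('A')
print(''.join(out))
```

Execution trace: 'H' (try body) → 'F' (inner try body) → 'K' (inner finally) → 'X' (except NameError) → 'P' (finally) → 'A' (after the try/except). Output: HFKXPA

Answer: HFKXPA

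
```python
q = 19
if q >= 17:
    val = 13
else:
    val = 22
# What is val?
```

Trace:
`q = 19` → q = 19
`if q >= 17: ...` → q >= 17 is True → val = 13
So val = 13

Answer: 13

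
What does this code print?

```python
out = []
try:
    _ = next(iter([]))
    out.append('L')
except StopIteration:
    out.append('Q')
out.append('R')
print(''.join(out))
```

Execution trace: 'Q' (except StopIteration) → 'R' (after the try/except). Output: QR

Answer: QR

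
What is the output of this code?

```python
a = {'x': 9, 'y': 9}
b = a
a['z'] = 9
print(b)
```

Key concept: dict aliasing.
Step by step:
`a = {'x': 9, 'y': 9}` → a = {'x': 9, 'y': 9}
`b = a` → b = {'x': 9, 'y': 9} (same object as a)
`a['z'] = 9` → a = {'x': 9, 'y': 9, 'z': 9} (same object as b); b = {'x': 9, 'y': 9, 'z': 9} (same object as a)
`print(b)` → prints {'x': 9, 'y': 9, 'z': 9}

Answer: {'x': 9, 'y': 9, 'z': 9}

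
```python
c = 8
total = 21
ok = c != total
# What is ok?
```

Trace:
`c = 8` → c = 8
`total = 21` → total = 21
`ok = c != total` → ok = True
So ok = True

Answer: True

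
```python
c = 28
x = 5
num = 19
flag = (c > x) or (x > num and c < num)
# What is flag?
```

Trace:
`c = 28` → c = 28
`x = 5` → x = 5
`num = 19` → num = 19
`flag = (c > x) or (x > num and c < num)` → flag = True
So flag = True

Answer: True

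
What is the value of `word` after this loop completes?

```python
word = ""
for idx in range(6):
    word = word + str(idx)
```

Concatenate digits 0 to 5
`word` takes the values: "" → "0" → "01" → "012" → "0123" → "01234" → "012345"

Answer: "012345"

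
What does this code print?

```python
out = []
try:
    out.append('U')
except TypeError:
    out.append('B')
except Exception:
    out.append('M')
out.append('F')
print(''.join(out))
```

Execution trace: 'U' (try body, no exception) → 'F' (after the try/except). Output: UF

Answer: UF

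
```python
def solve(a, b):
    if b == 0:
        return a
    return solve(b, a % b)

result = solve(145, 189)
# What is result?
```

solve(145, 189) -> solve(189, 145) -> solve(145, 44) -> solve(44, 13) -> solve(13, 5) -> solve(5, 3) -> solve(3, 2) -> solve(2, 1) -> solve(1, 0) -> 1

Answer: 1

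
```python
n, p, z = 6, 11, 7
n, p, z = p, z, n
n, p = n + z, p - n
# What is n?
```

Trace:
`n, p, z = 6, 11, 7` → n = 6; p = 11; z = 7
`n, p, z = p, z, n` → n = 11; p = 7; z = 6
`n, p = n + z, p - n` → n = 17; p = -4
So n = 17

Answer: 17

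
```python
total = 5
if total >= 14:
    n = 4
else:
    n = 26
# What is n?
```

Trace:
`total = 5` → total = 5
`if total >= 14: ...` → total >= 14 is False, take else branch → n = 26
So n = 26

Answer: 26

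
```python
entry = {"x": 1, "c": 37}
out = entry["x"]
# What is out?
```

Trace:
`entry = {"x": 1, "c": 37}` → entry = {'x': 1, 'c': 37}
`out = entry["x"]` → out = 1
So out = 1

Answer: 1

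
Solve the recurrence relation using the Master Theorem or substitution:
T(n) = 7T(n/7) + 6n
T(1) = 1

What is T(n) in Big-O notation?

By Master Theorem: a=7, b=7, f(n)=6n. Since log_7(7) = 1 and f(n) = Θ(n^1), Case 2 applies. T(n) = O(n log n).

Answer: O(n log n)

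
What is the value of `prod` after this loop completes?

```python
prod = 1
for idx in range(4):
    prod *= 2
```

2^4 = 16
`prod` takes the values: 1 → 2 → 4 → 8 → 16

Answer: 16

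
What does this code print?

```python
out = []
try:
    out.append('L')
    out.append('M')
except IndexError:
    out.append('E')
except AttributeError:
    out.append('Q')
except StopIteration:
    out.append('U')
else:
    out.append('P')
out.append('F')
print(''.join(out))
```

Execution trace: 'L' (try body) → 'M' (try body, no exception) → 'P' (else) → 'F' (after the try/except). Output: LMPF

Answer: LMPF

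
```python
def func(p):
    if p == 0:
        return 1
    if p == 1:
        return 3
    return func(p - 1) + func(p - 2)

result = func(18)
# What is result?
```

Build up from base cases: func(0)=1, func(1)=3, func(2)=4, func(3)=7, func(4)=11, func(5)=18, func(6)=29, ..., func(18)=9349

Answer: 9349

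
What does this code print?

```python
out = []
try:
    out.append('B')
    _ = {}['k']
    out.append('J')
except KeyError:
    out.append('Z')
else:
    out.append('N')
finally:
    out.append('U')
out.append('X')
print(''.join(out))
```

Execution trace: 'B' (try body) → 'Z' (except KeyError) → 'U' (finally) → 'X' (after the try/except). Output: BZUX

Answer: BZUX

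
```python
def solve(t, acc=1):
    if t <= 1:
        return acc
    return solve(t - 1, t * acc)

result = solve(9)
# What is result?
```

Accumulator trace (n, acc): (9, 1) -> (8, 9) -> (7, 72) -> (6, 504) -> (5, 3024) -> (4, 15120) -> (3, 60480) -> (2, 181440) -> (1, 362880) -> return 362880

Answer: 362880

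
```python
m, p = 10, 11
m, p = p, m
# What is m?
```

Trace:
`m, p = 10, 11` → m = 10; p = 11
`m, p = p, m` → m = 11; p = 10
So m = 11

Answer: 11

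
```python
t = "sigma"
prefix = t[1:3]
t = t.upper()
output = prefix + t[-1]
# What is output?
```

Trace:
`t = "sigma"` → t = 'sigma'
`prefix = t[1:3]` → prefix = 'ig'
`t = t.upper()` → t = 'SIGMA'
`output = prefix + t[-1]` → output = 'igA'
So output = 'igA'

Answer: 'igA'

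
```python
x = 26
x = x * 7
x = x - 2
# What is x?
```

Trace:
`x = 26` → x = 26
`x = x * 7` → x = 182
`x = x - 2` → x = 180
So x = 180

Answer: 180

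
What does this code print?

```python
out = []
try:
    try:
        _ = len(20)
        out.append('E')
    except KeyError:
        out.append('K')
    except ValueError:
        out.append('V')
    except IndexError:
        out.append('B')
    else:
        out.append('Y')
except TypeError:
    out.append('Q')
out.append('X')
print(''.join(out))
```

Execution trace: 'Q' (outer except TypeError) → 'X' (after the try/except). Output: QX

Answer: QX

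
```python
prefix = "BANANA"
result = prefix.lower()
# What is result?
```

Trace:
`prefix = "BANANA"` → prefix = 'BANANA'
`result = prefix.lower()` → result = 'banana'
So result = 'banana'

Answer: 'banana'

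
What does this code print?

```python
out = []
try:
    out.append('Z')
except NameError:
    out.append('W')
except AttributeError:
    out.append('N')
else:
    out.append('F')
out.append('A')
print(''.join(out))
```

Execution trace: 'Z' (try body, no exception) → 'F' (else) → 'A' (after the try/except). Output: ZFA

Answer: ZFA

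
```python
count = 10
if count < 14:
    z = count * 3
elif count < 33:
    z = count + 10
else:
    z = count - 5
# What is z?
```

Trace:
`count = 10` → count = 10
`if count < 14: ...` → count < 14 is True → z = 30
So z = 30

Answer: 30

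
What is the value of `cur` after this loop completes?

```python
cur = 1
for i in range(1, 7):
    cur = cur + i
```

Start at 1, add 1 through 6
`cur` takes the values: 1 → 2 → 4 → 7 → 11 → 16 → 22

Answer: 22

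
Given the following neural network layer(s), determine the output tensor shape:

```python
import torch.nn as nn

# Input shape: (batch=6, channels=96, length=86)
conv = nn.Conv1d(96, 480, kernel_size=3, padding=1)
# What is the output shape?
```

Input: (6, 96, 86) -> Output: (6, 480, 86)

Answer: (6, 480, 86)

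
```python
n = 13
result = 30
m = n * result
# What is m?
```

Trace:
`n = 13` → n = 13
`result = 30` → result = 30
`m = n * result` → m = 390
So m = 390

Answer: 390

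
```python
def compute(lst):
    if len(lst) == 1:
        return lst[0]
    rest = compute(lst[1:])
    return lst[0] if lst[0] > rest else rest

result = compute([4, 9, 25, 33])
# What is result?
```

Recursive max over [4, 9, 25, 33] = 33

Answer: 33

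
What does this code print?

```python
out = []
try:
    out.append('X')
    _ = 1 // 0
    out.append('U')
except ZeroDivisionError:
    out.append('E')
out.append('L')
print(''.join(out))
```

Execution trace: 'X' (try body) → 'E' (except ZeroDivisionError) → 'L' (after the try/except). Output: XEL

Answer: XEL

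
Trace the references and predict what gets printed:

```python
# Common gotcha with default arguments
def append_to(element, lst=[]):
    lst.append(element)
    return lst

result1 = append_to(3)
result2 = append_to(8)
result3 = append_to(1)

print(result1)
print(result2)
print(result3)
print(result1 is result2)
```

Key concept: mutable default argument gotcha.
Step by step:
`result1 = append_to(3)` → result1 = [3]
`result2 = append_to(8)` → result1 = [3, 8] (same object as result2); result2 = [3, 8] (same object as result1)
`result3 = append_to(1)` → result1 = [3, 8, 1] (same object as result2, result3); result2 = [3, 8, 1] (same object as result1, result3); result3 = [3, 8, 1] (same object as result1, result2)
`print(result1)` → prints [3, 8, 1]
`print(result2)` → prints [3, 8, 1]
`print(result3)` → prints [3, 8, 1]
`print(result1 is result2)` → prints True

Answer:
[3, 8, 1]
[3, 8, 1]
[3, 8, 1]
True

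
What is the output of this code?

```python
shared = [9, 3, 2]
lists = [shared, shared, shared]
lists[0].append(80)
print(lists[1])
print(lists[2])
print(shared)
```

Key concept: list of same reference.
Step by step:
`shared = [9, 3, 2]` → shared = [9, 3, 2]
`lists = [shared, shared, shared]` → lists = [[9, 3, 2], [9, 3, 2], [9, 3, 2]]
`lists[0].append(80)` → shared = [9, 3, 2, 80]; lists = [[9, 3, 2, 80], [9, 3, 2, 80], [9, 3, 2, 80]]
`print(lists[1])` → prints [9, 3, 2, 80]
`print(lists[2])` → prints [9, 3, 2, 80]
`print(shared)` → prints [9, 3, 2, 80]

Answer:
[9, 3, 2, 80]
[9, 3, 2, 80]
[9, 3, 2, 80]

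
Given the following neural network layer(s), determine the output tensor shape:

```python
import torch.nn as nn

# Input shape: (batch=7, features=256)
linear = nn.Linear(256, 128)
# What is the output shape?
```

Input: (7, 256) -> Output: (7, 128)

Answer: (7, 128)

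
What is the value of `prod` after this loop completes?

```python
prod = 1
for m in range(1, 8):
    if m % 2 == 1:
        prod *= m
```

Product of odd numbers 1 to 7
`prod` takes the values: 1 → 3 → 15 → 105

Answer: 105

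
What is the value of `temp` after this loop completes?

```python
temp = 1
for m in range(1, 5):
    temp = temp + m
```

Start at 1, add 1 through 4
`temp` takes the values: 1 → 2 → 4 → 7 → 11

Answer: 11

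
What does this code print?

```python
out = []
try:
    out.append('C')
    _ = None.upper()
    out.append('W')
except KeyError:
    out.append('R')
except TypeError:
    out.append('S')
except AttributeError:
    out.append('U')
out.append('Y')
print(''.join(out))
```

Execution trace: 'C' (try body) → 'U' (except AttributeError) → 'Y' (after the try/except). Output: CUY

Answer: CUY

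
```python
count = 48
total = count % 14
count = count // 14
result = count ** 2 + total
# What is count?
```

Trace:
`count = 48` → count = 48
`total = count % 14` → total = 6
`count = count // 14` → count = 3
`result = count ** 2 + total` → result = 15
So count = 3

Answer: 3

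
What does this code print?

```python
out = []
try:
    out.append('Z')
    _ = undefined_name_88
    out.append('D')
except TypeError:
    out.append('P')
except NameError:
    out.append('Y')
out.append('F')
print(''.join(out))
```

Execution trace: 'Z' (try body) → 'Y' (except NameError) → 'F' (after the try/except). Output: ZYF

Answer: ZYF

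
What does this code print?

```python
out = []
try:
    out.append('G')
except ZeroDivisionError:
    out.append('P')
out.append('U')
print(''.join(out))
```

Execution trace: 'G' (try body, no exception) → 'U' (after the try/except). Output: GU

Answer: GU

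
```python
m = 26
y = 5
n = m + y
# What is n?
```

Trace:
`m = 26` → m = 26
`y = 5` → y = 5
`n = m + y` → n = 31
So n = 31

Answer: 31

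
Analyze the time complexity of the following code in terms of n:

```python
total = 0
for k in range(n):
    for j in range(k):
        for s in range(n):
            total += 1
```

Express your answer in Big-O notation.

Each loop level contributes: n × n × n. Multiplying the contributions gives O(n^3).

Answer: O(n^3)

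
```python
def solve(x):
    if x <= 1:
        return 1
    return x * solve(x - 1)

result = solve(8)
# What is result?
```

solve(8) = 8 * 7 * 6 * 5 * 4 * 3 * 2 * 1 = 40320

Answer: 40320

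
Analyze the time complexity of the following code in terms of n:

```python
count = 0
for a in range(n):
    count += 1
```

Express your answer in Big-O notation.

Each loop level contributes: n. Multiplying the contributions gives O(n).

Answer: O(n)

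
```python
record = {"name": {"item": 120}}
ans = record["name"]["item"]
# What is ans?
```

Trace:
`record = {"name": {"item": 120}}` → record = {'name': {'item': 120}}
`ans = record["name"]["item"]` → ans = 120
So ans = 120

Answer: 120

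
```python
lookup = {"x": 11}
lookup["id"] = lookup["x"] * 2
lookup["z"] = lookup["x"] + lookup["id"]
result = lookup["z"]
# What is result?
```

Trace:
`lookup = {"x": 11}` → lookup = {'x': 11}
`lookup["id"] = lookup["x"] * 2` → lookup = {'x': 11, 'id': 22}
`lookup["z"] = lookup["x"] + lookup["id"]` → lookup = {'x': 11, 'id': 22, 'z': 33}
`result = lookup["z"]` → result = 33
So result = 33

Answer: 33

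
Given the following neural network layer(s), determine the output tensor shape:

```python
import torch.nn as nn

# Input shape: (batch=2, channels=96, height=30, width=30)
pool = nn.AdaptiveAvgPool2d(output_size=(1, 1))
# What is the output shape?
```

Input: (2, 96, 30, 30) -> Output: (2, 96, 1, 1)

Answer: (2, 96, 1, 1)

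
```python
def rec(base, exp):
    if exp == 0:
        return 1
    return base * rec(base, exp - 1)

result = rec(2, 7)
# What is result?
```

rec(2, 7) = 2 * 2 * 2 * 2 * 2 * 2 * 2 = 128

Answer: 128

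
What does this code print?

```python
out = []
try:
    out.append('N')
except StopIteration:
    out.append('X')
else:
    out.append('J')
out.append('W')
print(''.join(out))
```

Execution trace: 'N' (try body, no exception) → 'J' (else) → 'W' (after the try/except). Output: NJW

Answer: NJW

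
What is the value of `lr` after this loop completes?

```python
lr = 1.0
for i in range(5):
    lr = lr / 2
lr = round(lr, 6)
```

Halving LR 5 times: 1 / 2^5
`lr` takes the values: 1.0 → 0.5 → 0.25 → 0.125 → 0.0625 → 0.03125

Answer: 0.03125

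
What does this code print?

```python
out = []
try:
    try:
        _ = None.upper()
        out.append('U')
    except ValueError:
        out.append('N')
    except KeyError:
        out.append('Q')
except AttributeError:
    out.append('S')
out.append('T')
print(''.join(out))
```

Execution trace: 'S' (outer except AttributeError) → 'T' (after the try/except). Output: ST

Answer: ST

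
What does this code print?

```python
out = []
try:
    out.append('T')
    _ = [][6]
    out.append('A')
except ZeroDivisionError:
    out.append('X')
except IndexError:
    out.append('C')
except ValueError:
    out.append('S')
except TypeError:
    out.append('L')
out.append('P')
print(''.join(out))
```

Execution trace: 'T' (try body) → 'C' (except IndexError) → 'P' (after the try/except). Output: TCP

Answer: TCP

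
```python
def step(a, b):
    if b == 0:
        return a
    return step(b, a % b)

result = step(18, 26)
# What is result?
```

step(18, 26) -> step(26, 18) -> step(18, 8) -> step(8, 2) -> step(2, 0) -> 2

Answer: 2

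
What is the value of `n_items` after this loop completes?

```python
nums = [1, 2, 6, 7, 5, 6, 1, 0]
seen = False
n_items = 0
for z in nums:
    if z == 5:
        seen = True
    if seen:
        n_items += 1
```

Count elements after first 5 in [1, 2, 6, 7, 5, 6, 1, 0]
`n_items` takes the values: 0 → 1 → 2 → 3 → 4

Answer: 4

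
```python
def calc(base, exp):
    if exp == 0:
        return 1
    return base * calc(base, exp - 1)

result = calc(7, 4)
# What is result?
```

calc(7, 4) = 7 * 7 * 7 * 7 = 2401

Answer: 2401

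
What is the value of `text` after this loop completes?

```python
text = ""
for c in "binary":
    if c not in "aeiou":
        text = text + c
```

Remove vowels from 'binary'
`text` takes the values: "" → "b" → "bn" → "bnr" → "bnry"

Answer: "bnry"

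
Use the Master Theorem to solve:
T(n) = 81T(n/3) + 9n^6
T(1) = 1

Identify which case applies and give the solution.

a=81, b=3, f(n)=9n^6. log_3(81) = 4. Since c=6 > 4 and the regularity condition holds (81(n/3)^6 = (81/3^6)n^6 with 81/3^6 < 1), Case 3 applies: T(n) = Θ(f(n)) = O(n^6).

Answer: O(n^6) - Case 3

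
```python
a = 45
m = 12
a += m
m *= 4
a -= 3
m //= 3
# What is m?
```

Trace:
`a = 45` → a = 45
`m = 12` → m = 12
`a += m` → a = 57
`m *= 4` → m = 48
`a -= 3` → a = 54
`m //= 3` → m = 16
So m = 16

Answer: 16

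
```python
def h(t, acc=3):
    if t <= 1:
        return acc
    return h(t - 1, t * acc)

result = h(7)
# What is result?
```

Accumulator trace (n, acc): (7, 3) -> (6, 21) -> (5, 126) -> (4, 630) -> (3, 2520) -> (2, 7560) -> (1, 15120) -> return 15120

Answer: 15120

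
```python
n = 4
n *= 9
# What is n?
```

Trace:
`n = 4` → n = 4
`n *= 9` → n = 36
So n = 36

Answer: 36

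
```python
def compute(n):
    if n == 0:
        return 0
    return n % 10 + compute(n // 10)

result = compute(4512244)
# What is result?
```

Sum of digits of 4512244: 4 + 4 + 2 + 2 + 1 + 5 + 4 = 22

Answer: 22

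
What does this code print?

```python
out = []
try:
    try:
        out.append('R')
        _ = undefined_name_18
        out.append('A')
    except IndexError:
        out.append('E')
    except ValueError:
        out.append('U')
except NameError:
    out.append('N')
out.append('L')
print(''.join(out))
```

Execution trace: 'R' (try body) → 'N' (outer except NameError) → 'L' (after the try/except). Output: RNL

Answer: RNL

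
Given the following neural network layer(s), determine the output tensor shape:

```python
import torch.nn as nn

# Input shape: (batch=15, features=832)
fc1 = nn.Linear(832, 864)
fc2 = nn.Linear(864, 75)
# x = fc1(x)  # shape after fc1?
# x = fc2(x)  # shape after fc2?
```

Input: (15, 832) -> after fc1: (15, 864) -> Output: (15, 75)

Answer: (15, 75)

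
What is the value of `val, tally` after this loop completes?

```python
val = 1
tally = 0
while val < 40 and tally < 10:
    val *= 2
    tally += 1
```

Double until >= 40 or 10 iterations
`val, tally` takes the values: (1, 0) → (2, 0) → (2, 1) → (4, 1) → (4, 2) → (8, 2) → (8, 3) → (16, 3) → (16, 4) → (32, 4) → (32, 5) → (64, 5) → (64, 6)

Answer: 64, 6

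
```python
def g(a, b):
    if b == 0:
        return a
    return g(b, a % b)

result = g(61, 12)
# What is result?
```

g(61, 12) -> g(12, 1) -> g(1, 0) -> 1

Answer: 1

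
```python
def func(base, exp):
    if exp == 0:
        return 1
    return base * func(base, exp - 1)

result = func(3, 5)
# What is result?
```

func(3, 5) = 3 * 3 * 3 * 3 * 3 = 243

Answer: 243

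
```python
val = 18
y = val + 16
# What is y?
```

Trace:
`val = 18` → val = 18
`y = val + 16` → y = 34
So y = 34

Answer: 34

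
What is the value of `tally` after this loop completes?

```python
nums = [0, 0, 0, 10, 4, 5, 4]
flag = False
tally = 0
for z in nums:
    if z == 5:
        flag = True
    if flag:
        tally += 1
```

Count elements after first 5 in [0, 0, 0, 10, 4, 5, 4]
`tally` takes the values: 0 → 1 → 2

Answer: 2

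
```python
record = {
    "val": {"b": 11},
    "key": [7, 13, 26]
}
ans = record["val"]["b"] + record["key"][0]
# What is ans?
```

Trace:
`record = { ...` → record = {'val': {'b': 11}, 'key': [7, 13, 26]}
`ans = record["val"]["b"] + record["key"][0]` → ans = 18
So ans = 18

Answer: 18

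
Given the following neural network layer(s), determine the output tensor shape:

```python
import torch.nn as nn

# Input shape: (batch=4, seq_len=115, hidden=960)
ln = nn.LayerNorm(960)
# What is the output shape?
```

Input: (4, 115, 960) -> Output: (4, 115, 960)

Answer: (4, 115, 960)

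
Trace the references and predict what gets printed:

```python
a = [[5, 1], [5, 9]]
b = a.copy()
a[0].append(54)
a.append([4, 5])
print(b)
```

Key concept: shallow copy with nested lists.
Step by step:
`a = [[5, 1], [5, 9]]` → a = [[5, 1], [5, 9]]
`b = a.copy()` → b = [[5, 1], [5, 9]]
`a[0].append(54)` → a = [[5, 1, 54], [5, 9]]; b = [[5, 1, 54], [5, 9]]
`a.append([4, 5])` → a = [[5, 1, 54], [5, 9], [4, 5]]
`print(b)` → prints [[5, 1, 54], [5, 9]]

Answer: [[5, 1, 54], [5, 9]]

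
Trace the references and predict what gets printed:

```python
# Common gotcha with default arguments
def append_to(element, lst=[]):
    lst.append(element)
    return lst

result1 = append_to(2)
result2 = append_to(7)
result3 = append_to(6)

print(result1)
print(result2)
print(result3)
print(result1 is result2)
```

Key concept: mutable default argument gotcha.
Step by step:
`result1 = append_to(2)` → result1 = [2]
`result2 = append_to(7)` → result1 = [2, 7] (same object as result2); result2 = [2, 7] (same object as result1)
`result3 = append_to(6)` → result1 = [2, 7, 6] (same object as result2, result3); result2 = [2, 7, 6] (same object as result1, result3); result3 = [2, 7, 6] (same object as result1, result2)
`print(result1)` → prints [2, 7, 6]
`print(result2)` → prints [2, 7, 6]
`print(result3)` → prints [2, 7, 6]
`print(result1 is result2)` → prints True

Answer:
[2, 7, 6]
[2, 7, 6]
[2, 7, 6]
True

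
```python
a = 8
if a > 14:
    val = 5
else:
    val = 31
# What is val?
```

Trace:
`a = 8` → a = 8
`if a > 14: ...` → a > 14 is False, take else branch → val = 31
So val = 31

Answer: 31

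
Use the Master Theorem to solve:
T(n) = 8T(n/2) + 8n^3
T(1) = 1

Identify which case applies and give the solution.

a=8, b=2, f(n)=8n^3. log_2(8) = 3. Since c=3 = 3, Case 2 applies: T(n) = Θ(n^log_b(a) · log n) = O(n^3 log n).

Answer: O(n^3 log n) - Case 2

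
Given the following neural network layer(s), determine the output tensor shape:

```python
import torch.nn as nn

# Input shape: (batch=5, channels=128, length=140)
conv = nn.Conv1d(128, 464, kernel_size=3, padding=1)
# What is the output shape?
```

Input: (5, 128, 140) -> Output: (5, 464, 140)

Answer: (5, 464, 140)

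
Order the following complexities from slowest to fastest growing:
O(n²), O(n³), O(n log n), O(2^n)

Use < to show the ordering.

Ordered by growth rate: O(n log n) < O(n²) < O(n³) < O(2^n)

Answer: O(n log n) < O(n²) < O(n³) < O(2^n)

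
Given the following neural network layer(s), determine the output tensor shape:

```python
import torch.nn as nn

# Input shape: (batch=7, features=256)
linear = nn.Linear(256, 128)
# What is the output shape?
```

Input: (7, 256) -> Output: (7, 128)

Answer: (7, 128)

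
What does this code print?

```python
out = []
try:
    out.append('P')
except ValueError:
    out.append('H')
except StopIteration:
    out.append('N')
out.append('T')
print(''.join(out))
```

Execution trace: 'P' (try body, no exception) → 'T' (after the try/except). Output: PT

Answer: PT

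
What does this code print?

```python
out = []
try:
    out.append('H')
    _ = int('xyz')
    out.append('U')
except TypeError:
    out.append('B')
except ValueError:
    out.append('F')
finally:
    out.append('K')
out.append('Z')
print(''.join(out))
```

Execution trace: 'H' (try body) → 'F' (except ValueError) → 'K' (finally) → 'Z' (after the try/except). Output: HFKZ

Answer: HFKZ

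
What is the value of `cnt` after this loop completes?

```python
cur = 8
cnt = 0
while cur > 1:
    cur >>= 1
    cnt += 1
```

Count right shifts until 1
`cnt` takes the values: 0 → 1 → 2 → 3

Answer: 3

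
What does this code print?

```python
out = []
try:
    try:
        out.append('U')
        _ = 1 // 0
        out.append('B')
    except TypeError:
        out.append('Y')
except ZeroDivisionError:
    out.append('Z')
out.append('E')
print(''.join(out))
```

Execution trace: 'U' (try body) → 'Z' (outer except ZeroDivisionError) → 'E' (after the try/except). Output: UZE

Answer: UZE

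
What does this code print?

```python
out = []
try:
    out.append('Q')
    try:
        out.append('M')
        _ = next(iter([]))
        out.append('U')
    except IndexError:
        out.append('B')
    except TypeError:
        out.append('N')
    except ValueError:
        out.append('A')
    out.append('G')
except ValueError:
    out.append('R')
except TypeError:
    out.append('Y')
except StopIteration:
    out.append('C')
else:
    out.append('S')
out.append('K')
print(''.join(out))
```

Execution trace: 'Q' (try body) → 'M' (inner try body) → 'C' (except StopIteration) → 'K' (after the try/except). Output: QMCK

Answer: QMCK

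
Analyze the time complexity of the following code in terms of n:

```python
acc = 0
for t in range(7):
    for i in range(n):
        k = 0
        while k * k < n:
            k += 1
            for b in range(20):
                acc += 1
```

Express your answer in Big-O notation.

Each loop level contributes: 1 × n × √n × 1. Multiplying the contributions gives O(n√n).

Answer: O(n√n)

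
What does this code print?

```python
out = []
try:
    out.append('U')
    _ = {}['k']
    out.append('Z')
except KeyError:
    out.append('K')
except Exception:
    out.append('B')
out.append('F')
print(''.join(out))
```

Execution trace: 'U' (try body) → 'K' (except KeyError) → 'F' (after the try/except). Output: UKF

Answer: UKF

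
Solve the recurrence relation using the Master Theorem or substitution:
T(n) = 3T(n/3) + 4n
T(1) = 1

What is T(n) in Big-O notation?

By Master Theorem: a=3, b=3, f(n)=4n. Since log_3(3) = 1 and f(n) = Θ(n^1), Case 2 applies. T(n) = O(n log n).

Answer: O(n log n)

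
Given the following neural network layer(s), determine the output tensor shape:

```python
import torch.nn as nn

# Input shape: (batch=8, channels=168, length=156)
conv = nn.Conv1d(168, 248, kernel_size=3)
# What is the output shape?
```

Input: (8, 168, 156) -> Output: (8, 248, 154)

Answer: (8, 248, 154)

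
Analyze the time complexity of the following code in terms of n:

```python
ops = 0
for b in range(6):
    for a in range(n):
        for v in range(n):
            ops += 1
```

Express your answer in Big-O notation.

Each loop level contributes: 1 × n × n. Multiplying the contributions gives O(n^2).

Answer: O(n^2)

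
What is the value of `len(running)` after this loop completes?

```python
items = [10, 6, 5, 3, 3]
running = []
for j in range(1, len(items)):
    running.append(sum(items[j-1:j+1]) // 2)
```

Number of 2-element averages
`running` takes the values: [] → [8] → [8, 5] → [8, 5, 4] → [8, 5, 4, 3]
So `len(running)` = 4

Answer: 4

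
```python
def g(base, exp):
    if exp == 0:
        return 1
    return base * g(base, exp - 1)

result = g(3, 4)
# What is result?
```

g(3, 4) = 3 * 3 * 3 * 3 = 81

Answer: 81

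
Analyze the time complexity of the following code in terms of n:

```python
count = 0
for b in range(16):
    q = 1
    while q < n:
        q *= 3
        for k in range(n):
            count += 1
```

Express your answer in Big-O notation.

Each loop level contributes: 1 × log n × n. Multiplying the contributions gives O(n log n).

Answer: O(n log n)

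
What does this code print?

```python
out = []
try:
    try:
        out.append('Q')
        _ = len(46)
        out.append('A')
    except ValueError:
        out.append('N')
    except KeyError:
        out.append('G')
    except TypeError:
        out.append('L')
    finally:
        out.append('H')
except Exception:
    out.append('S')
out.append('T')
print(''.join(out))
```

Execution trace: 'Q' (inner try body) → 'L' (inner except TypeError) → 'H' (inner finally) → 'T' (after the try/except). Output: QLHT

Answer: QLHT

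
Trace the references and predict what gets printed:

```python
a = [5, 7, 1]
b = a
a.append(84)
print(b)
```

Key concept: basic list aliasing.
Step by step:
`a = [5, 7, 1]` → a = [5, 7, 1]
`b = a` → b = [5, 7, 1] (same object as a)
`a.append(84)` → a = [5, 7, 1, 84] (same object as b); b = [5, 7, 1, 84] (same object as a)
`print(b)` → prints [5, 7, 1, 84]

Answer: [5, 7, 1, 84]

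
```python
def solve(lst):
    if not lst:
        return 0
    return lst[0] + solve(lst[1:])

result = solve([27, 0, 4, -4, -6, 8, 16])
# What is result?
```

27 + 0 + 4 + (-4) + (-6) + 8 + 16 + 0 = 45

Answer: 45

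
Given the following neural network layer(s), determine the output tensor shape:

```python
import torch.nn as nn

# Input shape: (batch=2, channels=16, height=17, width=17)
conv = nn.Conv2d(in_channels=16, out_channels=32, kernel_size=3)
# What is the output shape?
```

Input: (2, 16, 17, 17) -> Output: (2, 32, 15, 15)

Answer: (2, 32, 15, 15)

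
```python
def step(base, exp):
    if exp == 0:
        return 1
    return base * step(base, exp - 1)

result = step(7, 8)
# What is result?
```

step(7, 8) = 7 * 7 * 7 * 7 * 7 * 7 * 7 * 7 = 5764801

Answer: 5764801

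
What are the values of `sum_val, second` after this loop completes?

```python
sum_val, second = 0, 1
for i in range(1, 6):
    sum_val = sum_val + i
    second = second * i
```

Sum and factorial of 1 to 5
`sum_val, second` takes the values: (0, 1) → (1, 1) → (3, 1) → (3, 2) → (6, 2) → (6, 6) → (10, 6) → (10, 24) → (15, 24) → (15, 120)

Answer: 15, 120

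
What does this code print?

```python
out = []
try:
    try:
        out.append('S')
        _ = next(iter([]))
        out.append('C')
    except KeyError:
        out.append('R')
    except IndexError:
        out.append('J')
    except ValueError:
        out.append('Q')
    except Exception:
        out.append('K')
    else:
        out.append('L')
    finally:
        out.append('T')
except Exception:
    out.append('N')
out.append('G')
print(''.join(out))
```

Execution trace: 'S' (inner try body) → 'K' (inner except Exception) → 'T' (inner finally) → 'G' (after the try/except). Output: SKTG

Answer: SKTG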